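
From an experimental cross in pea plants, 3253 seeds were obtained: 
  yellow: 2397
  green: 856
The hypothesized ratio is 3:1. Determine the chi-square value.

Total ratio parts = 4. Expected numbers out of 3253:
  yellow: 3253 × 3/4 = 2439.75
  green: 3253 × 1/4 = 813.25
χ² = Σ (O − E)² / E
  yellow: (2397 − 2439.75)² / 2439.75 = 0.7491
  green: (856 − 813.25)² / 813.25 = 2.2472
χ² = 0.7491 + 2.2472 = 2.9963 ≈ 2.996

2.996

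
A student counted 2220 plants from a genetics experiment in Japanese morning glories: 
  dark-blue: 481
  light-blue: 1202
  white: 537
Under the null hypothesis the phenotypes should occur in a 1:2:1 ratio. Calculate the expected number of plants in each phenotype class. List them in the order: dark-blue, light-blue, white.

Total ratio parts = 4. Expected numbers out of 2220:
  dark-blue: 2220 × 1/4 = 555
  light-blue: 2220 × 2/4 = 1110
  white: 2220 × 1/4 = 555

555, 1110, 555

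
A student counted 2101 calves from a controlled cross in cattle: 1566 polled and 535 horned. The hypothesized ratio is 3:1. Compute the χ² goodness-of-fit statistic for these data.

0.241

The 3:1 ratio has 4 parts, so with N = 2101 the expected counts are:
  polled: 2101 × 3/4 = 1575.75
  horned: 2101 × 1/4 = 525.25
χ² = Σ (O − E)² / E
  polled: (1566 − 1575.75)² / 1575.75 = 0.0603
  horned: (535 − 525.25)² / 525.25 = 0.1810
χ² = 0.0603 + 0.1810 = 0.2413 ≈ 0.241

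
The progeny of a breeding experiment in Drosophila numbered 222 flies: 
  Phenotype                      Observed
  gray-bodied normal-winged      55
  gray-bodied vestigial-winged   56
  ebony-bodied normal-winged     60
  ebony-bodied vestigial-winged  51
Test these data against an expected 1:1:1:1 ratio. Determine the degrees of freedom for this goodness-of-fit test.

3

A goodness-of-fit test with 4 phenotype classes has df = 4 − 1 = 3.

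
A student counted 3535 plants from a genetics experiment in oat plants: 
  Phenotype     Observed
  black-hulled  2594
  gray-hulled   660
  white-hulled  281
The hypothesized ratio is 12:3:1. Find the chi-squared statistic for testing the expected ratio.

17.576

Expected counts for N = 3535 under a 12:3:1 ratio (total parts = 16):
  black-hulled: 3535 × 12/16 = 2651.25
  gray-hulled: 3535 × 3/16 = 662.8125
  white-hulled: 3535 × 1/16 = 220.9375
χ² = Σ (O − E)² / E
  black-hulled: (2594 − 2651.25)² / 2651.25 = 1.2362
  gray-hulled: (660 − 662.8125)² / 662.8125 = 0.0119
  white-hulled: (281 − 220.9375)² / 220.9375 = 16.3282
χ² = 1.2362 + 0.0119 + 16.3282 = 17.5763 ≈ 17.576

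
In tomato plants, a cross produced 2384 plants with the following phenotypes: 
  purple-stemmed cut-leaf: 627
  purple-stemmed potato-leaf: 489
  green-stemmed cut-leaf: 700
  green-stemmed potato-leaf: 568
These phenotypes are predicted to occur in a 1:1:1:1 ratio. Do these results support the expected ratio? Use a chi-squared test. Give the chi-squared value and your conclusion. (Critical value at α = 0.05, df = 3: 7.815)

Total ratio parts = 4. Expected numbers out of 2384:
  purple-stemmed cut-leaf: 2384 × 1/4 = 596
  purple-stemmed potato-leaf: 2384 × 1/4 = 596
  green-stemmed cut-leaf: 2384 × 1/4 = 596
  green-stemmed potato-leaf: 2384 × 1/4 = 596
χ² = Σ (O − E)² / E
  purple-stemmed cut-leaf: (627 − 596)² / 596 = 1.6124
  purple-stemmed potato-leaf: (489 − 596)² / 596 = 19.2097
  green-stemmed cut-leaf: (700 − 596)² / 596 = 18.1477
  green-stemmed potato-leaf: (568 − 596)² / 596 = 1.3154
χ² = 1.6124 + 19.2097 + 18.1477 + 1.3154 = 40.2852 ≈ 40.285
Degrees of freedom = 4 − 1 = 3; critical value at α = 0.05 is 7.815.
Since 40.285 > 7.815, we reject the null hypothesis — the data do not fit the 1:1:1:1 ratio.

40.285; not consistent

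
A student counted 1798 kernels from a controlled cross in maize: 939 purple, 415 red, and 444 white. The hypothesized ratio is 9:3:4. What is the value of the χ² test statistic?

The 9:3:4 ratio has 16 parts, so with N = 1798 the expected counts are:
  purple: 1798 × 9/16 = 1011.375
  red: 1798 × 3/16 = 337.125
  white: 1798 × 4/16 = 449.5
χ² = Σ (O − E)² / E
  purple: (939 − 1011.375)² / 1011.375 = 5.1792
  red: (415 − 337.125)² / 337.125 = 17.9889
  white: (444 − 449.5)² / 449.5 = 0.0673
χ² = 5.1792 + 17.9889 + 0.0673 = 23.2354 ≈ 23.235

23.235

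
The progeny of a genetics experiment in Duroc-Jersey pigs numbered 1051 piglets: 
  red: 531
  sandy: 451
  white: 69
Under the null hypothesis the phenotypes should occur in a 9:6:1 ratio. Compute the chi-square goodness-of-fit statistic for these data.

14.502

Expected counts for N = 1051 under a 9:6:1 ratio (total parts = 16):
  red: 1051 × 9/16 = 591.1875
  sandy: 1051 × 6/16 = 394.125
  white: 1051 × 1/16 = 65.6875
χ² = Σ (O − E)² / E
  red: (531 − 591.1875)² / 591.1875 = 6.1276
  sandy: (451 − 394.125)² / 394.125 = 8.2075
  white: (69 − 65.6875)² / 65.6875 = 0.1670
χ² = 6.1276 + 8.2075 + 0.1670 = 14.5021 ≈ 14.502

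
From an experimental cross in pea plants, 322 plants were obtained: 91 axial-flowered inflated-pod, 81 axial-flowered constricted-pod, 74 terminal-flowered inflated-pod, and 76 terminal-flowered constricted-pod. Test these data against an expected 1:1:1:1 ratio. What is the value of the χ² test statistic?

Under the 1:1:1:1 hypothesis (Σ ratio = 4, N = 322):
  axial-flowered inflated-pod: 322 × 1/4 = 80.5
  axial-flowered constricted-pod: 322 × 1/4 = 80.5
  terminal-flowered inflated-pod: 322 × 1/4 = 80.5
  terminal-flowered constricted-pod: 322 × 1/4 = 80.5
χ² = Σ (O − E)² / E
  axial-flowered inflated-pod: (91 − 80.5)² / 80.5 = 1.3696
  axial-flowered constricted-pod: (81 − 80.5)² / 80.5 = 0.0031
  terminal-flowered inflated-pod: (74 − 80.5)² / 80.5 = 0.5248
  terminal-flowered constricted-pod: (76 − 80.5)² / 80.5 = 0.2516
χ² = 1.3696 + 0.0031 + 0.5248 + 0.2516 = 2.1491 ≈ 2.149

2.149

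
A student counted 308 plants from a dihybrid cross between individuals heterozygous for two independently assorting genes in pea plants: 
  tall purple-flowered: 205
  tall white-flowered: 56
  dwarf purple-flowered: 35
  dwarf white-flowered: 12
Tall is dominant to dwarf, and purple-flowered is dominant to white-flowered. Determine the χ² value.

A dihybrid F₂ with independent assortment and complete dominance at both loci gives a 9:3:3:1 phenotypic ratio.
Expected counts for N = 308 under a 9:3:3:1 ratio (total parts = 16):
  tall purple-flowered: 308 × 9/16 = 173.25
  tall white-flowered: 308 × 3/16 = 57.75
  dwarf purple-flowered: 308 × 3/16 = 57.75
  dwarf white-flowered: 308 × 1/16 = 19.25
χ² = Σ (O − E)² / E
  tall purple-flowered: (205 − 173.25)² / 173.25 = 5.8185
  tall white-flowered: (56 − 57.75)² / 57.75 = 0.0530
  dwarf purple-flowered: (35 − 57.75)² / 57.75 = 8.9621
  dwarf white-flowered: (12 − 19.25)² / 19.25 = 2.7305
χ² = 5.8185 + 0.0530 + 8.9621 + 2.7305 = 17.5641 ≈ 17.564

17.564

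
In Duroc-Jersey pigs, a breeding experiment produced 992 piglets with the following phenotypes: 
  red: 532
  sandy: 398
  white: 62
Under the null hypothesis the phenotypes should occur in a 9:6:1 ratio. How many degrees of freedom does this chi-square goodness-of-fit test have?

2

A goodness-of-fit test with 3 phenotype classes has df = 3 − 1 = 2.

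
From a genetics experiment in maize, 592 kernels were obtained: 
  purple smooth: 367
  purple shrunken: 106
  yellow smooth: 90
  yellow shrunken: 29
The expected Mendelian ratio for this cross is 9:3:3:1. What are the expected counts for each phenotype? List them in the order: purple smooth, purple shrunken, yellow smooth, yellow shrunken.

Expected counts for N = 592 under a 9:3:3:1 ratio (total parts = 16):
  purple smooth: 592 × 9/16 = 333
  purple shrunken: 592 × 3/16 = 111
  yellow smooth: 592 × 3/16 = 111
  yellow shrunken: 592 × 1/16 = 37

333, 111, 111, 37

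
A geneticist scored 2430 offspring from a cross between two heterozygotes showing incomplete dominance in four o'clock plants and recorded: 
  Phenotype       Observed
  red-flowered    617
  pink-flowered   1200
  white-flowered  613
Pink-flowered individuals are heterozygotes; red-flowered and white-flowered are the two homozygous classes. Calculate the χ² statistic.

0.384

With incomplete dominance, a heterozygote × heterozygote cross gives a 1:2:1 phenotypic ratio.
Total ratio parts = 4. Expected numbers out of 2430:
  red-flowered: 2430 × 1/4 = 607.5
  pink-flowered: 2430 × 2/4 = 1215
  white-flowered: 2430 × 1/4 = 607.5
χ² = Σ (O − E)² / E
  red-flowered: (617 − 607.5)² / 607.5 = 0.1486
  pink-flowered: (1200 − 1215)² / 1215 = 0.1852
  white-flowered: (613 − 607.5)² / 607.5 = 0.0498
χ² = 0.1486 + 0.1852 + 0.0498 = 0.3836 ≈ 0.384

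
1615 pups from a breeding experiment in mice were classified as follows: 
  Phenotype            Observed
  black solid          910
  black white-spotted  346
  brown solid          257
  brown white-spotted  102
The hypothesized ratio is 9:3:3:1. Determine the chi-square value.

Expected counts for N = 1615 under a 9:3:3:1 ratio (total parts = 16):
  black solid: 1615 × 9/16 = 908.4375
  black white-spotted: 1615 × 3/16 = 302.8125
  brown solid: 1615 × 3/16 = 302.8125
  brown white-spotted: 1615 × 1/16 = 100.9375
χ² = Σ (O − E)² / E
  black solid: (910 − 908.4375)² / 908.4375 = 0.0027
  black white-spotted: (346 − 302.8125)² / 302.8125 = 6.1595
  brown solid: (257 − 302.8125)² / 302.8125 = 6.9310
  brown white-spotted: (102 − 100.9375)² / 100.9375 = 0.0112
χ² = 0.0027 + 6.1595 + 6.9310 + 0.0112 = 13.1044 ≈ 13.104

13.104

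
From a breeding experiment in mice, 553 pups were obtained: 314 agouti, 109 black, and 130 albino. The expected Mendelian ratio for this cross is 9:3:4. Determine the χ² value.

Expected counts for N = 553 under a 9:3:4 ratio (total parts = 16):
  agouti: 553 × 9/16 = 311.0625
  black: 553 × 3/16 = 103.6875
  albino: 553 × 4/16 = 138.25
χ² = Σ (O − E)² / E
  agouti: (314 − 311.0625)² / 311.0625 = 0.0277
  black: (109 − 103.6875)² / 103.6875 = 0.2722
  albino: (130 − 138.25)² / 138.25 = 0.4923
χ² = 0.0277 + 0.2722 + 0.4923 = 0.7922 ≈ 0.792

0.792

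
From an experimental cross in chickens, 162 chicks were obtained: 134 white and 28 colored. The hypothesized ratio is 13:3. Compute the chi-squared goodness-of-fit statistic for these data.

0.229

Expected counts for N = 162 under a 13:3 ratio (total parts = 16):
  white: 162 × 13/16 = 131.625
  colored: 162 × 3/16 = 30.375
χ² = Σ (O − E)² / E
  white: (134 − 131.625)² / 131.625 = 0.0429
  colored: (28 − 30.375)² / 30.375 = 0.1857
χ² = 0.0429 + 0.1857 = 0.2286 ≈ 0.229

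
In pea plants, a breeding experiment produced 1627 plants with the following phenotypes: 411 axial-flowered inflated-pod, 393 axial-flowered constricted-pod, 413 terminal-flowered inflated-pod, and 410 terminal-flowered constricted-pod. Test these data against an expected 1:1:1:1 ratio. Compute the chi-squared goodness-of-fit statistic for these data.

0.631

Under the 1:1:1:1 hypothesis (Σ ratio = 4, N = 1627):
  axial-flowered inflated-pod: 1627 × 1/4 = 406.75
  axial-flowered constricted-pod: 1627 × 1/4 = 406.75
  terminal-flowered inflated-pod: 1627 × 1/4 = 406.75
  terminal-flowered constricted-pod: 1627 × 1/4 = 406.75
χ² = Σ (O − E)² / E
  axial-flowered inflated-pod: (411 − 406.75)² / 406.75 = 0.0444
  axial-flowered constricted-pod: (393 − 406.75)² / 406.75 = 0.4648
  terminal-flowered inflated-pod: (413 − 406.75)² / 406.75 = 0.0960
  terminal-flowered constricted-pod: (410 − 406.75)² / 406.75 = 0.0260
χ² = 0.0444 + 0.4648 + 0.0960 + 0.0260 = 0.6312 ≈ 0.631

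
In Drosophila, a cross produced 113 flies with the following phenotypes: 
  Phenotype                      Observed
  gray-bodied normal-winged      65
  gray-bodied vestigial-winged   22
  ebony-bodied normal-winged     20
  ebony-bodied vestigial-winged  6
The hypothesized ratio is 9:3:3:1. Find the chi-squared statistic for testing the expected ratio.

Expected counts for N = 113 under a 9:3:3:1 ratio (total parts = 16):
  gray-bodied normal-winged: 113 × 9/16 = 63.5625
  gray-bodied vestigial-winged: 113 × 3/16 = 21.1875
  ebony-bodied normal-winged: 113 × 3/16 = 21.1875
  ebony-bodied vestigial-winged: 113 × 1/16 = 7.0625
χ² = Σ (O − E)² / E
  gray-bodied normal-winged: (65 − 63.5625)² / 63.5625 = 0.0325
  gray-bodied vestigial-winged: (22 − 21.1875)² / 21.1875 = 0.0312
  ebony-bodied normal-winged: (20 − 21.1875)² / 21.1875 = 0.0666
  ebony-bodied vestigial-winged: (6 − 7.0625)² / 7.0625 = 0.1598
χ² = 0.0325 + 0.0312 + 0.0666 + 0.1598 = 0.2901 ≈ 0.290

0.290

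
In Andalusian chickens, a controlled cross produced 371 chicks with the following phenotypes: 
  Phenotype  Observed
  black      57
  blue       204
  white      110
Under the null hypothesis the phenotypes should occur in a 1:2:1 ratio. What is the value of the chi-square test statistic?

18.833

Total ratio parts = 4. Expected numbers out of 371:
  black: 371 × 1/4 = 92.75
  blue: 371 × 2/4 = 185.5
  white: 371 × 1/4 = 92.75
χ² = Σ (O − E)² / E
  black: (57 − 92.75)² / 92.75 = 13.7796
  blue: (204 − 185.5)² / 185.5 = 1.8450
  white: (110 − 92.75)² / 92.75 = 3.2082
χ² = 13.7796 + 1.8450 + 3.2082 = 18.8328 ≈ 18.833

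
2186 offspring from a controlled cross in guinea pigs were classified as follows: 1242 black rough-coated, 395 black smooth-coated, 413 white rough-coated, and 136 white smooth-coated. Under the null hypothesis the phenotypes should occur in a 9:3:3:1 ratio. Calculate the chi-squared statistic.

Total ratio parts = 16. Expected numbers out of 2186:
  black rough-coated: 2186 × 9/16 = 1229.625
  black smooth-coated: 2186 × 3/16 = 409.875
  white rough-coated: 2186 × 3/16 = 409.875
  white smooth-coated: 2186 × 1/16 = 136.625
χ² = Σ (O − E)² / E
  black rough-coated: (1242 − 1229.625)² / 1229.625 = 0.1245
  black smooth-coated: (395 − 409.875)² / 409.875 = 0.5398
  white rough-coated: (413 − 409.875)² / 409.875 = 0.0238
  white smooth-coated: (136 − 136.625)² / 136.625 = 0.0029
χ² = 0.1245 + 0.5398 + 0.0238 + 0.0029 = 0.691

0.691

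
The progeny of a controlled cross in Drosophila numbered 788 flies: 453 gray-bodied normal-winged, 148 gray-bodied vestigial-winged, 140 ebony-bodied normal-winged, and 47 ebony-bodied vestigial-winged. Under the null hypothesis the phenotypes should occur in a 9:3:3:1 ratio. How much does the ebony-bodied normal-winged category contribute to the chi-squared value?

Total ratio parts = 16. Expected numbers out of 788:
  gray-bodied normal-winged: 788 × 9/16 = 443.25
  gray-bodied vestigial-winged: 788 × 3/16 = 147.75
  ebony-bodied normal-winged: 788 × 3/16 = 147.75
  ebony-bodied vestigial-winged: 788 × 1/16 = 49.25
Contribution of ebony-bodied normal-winged: (140 − 147.75)² / 147.75 = 0.4065

0.407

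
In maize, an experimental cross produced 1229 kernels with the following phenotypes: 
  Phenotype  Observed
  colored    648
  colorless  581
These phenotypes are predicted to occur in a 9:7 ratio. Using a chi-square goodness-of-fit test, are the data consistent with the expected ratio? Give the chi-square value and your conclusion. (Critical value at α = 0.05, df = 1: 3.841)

6.203; not consistent

Under the 9:7 hypothesis (Σ ratio = 16, N = 1229):
  colored: 1229 × 9/16 = 691.3125
  colorless: 1229 × 7/16 = 537.6875
χ² = Σ (O − E)² / E
  colored: (648 − 691.3125)² / 691.3125 = 2.7136
  colorless: (581 − 537.6875)² / 537.6875 = 3.4890
χ² = 2.7136 + 3.4890 = 6.2026 ≈ 6.203
Degrees of freedom = 2 − 1 = 1; critical value at α = 0.05 is 3.841.
Since 6.203 > 3.841, we reject the null hypothesis — the data do not fit the 9:7 ratio.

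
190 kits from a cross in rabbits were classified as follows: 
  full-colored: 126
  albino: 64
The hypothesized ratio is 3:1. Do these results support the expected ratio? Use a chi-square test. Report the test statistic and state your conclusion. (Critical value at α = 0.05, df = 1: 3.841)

7.642; not consistent

Expected counts for N = 190 under a 3:1 ratio (total parts = 4):
  full-colored: 190 × 3/4 = 142.5
  albino: 190 × 1/4 = 47.5
χ² = Σ (O − E)² / E
  full-colored: (126 − 142.5)² / 142.5 = 1.9105
  albino: (64 − 47.5)² / 47.5 = 5.7316
χ² = 1.9105 + 5.7316 = 7.6421 ≈ 7.642
Degrees of freedom = 2 − 1 = 1; critical value at α = 0.05 is 3.841.
Since 7.642 > 3.841, we reject the null hypothesis — the data do not fit the 3:1 ratio.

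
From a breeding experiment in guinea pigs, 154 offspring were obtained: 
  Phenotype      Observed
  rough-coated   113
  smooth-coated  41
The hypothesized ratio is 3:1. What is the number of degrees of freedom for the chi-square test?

A goodness-of-fit test with 2 phenotype classes has df = 2 − 1 = 1.

1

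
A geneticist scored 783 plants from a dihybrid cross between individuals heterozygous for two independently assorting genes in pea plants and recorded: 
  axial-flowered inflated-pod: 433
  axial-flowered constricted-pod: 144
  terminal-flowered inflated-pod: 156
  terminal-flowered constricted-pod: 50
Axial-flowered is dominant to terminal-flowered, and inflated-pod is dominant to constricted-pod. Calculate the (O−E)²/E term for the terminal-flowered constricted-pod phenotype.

A dihybrid F₂ with independent assortment and complete dominance at both loci gives a 9:3:3:1 phenotypic ratio.
Total ratio parts = 16. Expected numbers out of 783:
  axial-flowered inflated-pod: 783 × 9/16 = 440.4375
  axial-flowered constricted-pod: 783 × 3/16 = 146.8125
  terminal-flowered inflated-pod: 783 × 3/16 = 146.8125
  terminal-flowered constricted-pod: 783 × 1/16 = 48.9375
Contribution of terminal-flowered constricted-pod: (50 − 48.9375)² / 48.9375 = 0.0231

0.023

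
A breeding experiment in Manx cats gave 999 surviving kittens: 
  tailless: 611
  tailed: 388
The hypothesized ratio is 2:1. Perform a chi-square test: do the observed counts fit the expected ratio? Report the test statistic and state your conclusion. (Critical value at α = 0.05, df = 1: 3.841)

Expected counts for N = 999 under a 2:1 ratio (total parts = 3):
  tailless: 999 × 2/3 = 666
  tailed: 999 × 1/3 = 333
χ² = Σ (O − E)² / E
  tailless: (611 − 666)² / 666 = 4.5420
  tailed: (388 − 333)² / 333 = 9.0841
χ² = 4.5420 + 9.0841 = 13.6261 ≈ 13.626
Degrees of freedom = 2 − 1 = 1; critical value at α = 0.05 is 3.841.
Since 13.626 > 3.841, we reject the null hypothesis — the data do not fit the 2:1 ratio.

13.626; not consistent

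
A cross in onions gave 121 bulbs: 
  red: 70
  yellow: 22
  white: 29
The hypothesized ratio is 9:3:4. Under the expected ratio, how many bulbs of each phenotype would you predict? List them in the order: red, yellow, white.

68.0625, 22.6875, 30.25

Total ratio parts = 16. Expected numbers out of 121:
  red: 121 × 9/16 = 68.0625
  yellow: 121 × 3/16 = 22.6875
  white: 121 × 4/16 = 30.25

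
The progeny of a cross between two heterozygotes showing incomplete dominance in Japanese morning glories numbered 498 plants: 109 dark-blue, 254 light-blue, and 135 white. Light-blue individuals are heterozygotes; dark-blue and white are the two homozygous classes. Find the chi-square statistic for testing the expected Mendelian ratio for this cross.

2.916

With incomplete dominance, a heterozygote × heterozygote cross gives a 1:2:1 phenotypic ratio.
The 1:2:1 ratio has 4 parts, so with N = 498 the expected counts are:
  dark-blue: 498 × 1/4 = 124.5
  light-blue: 498 × 2/4 = 249
  white: 498 × 1/4 = 124.5
χ² = Σ (O − E)² / E
  dark-blue: (109 − 124.5)² / 124.5 = 1.9297
  light-blue: (254 − 249)² / 249 = 0.1004
  white: (135 − 124.5)² / 124.5 = 0.8855
χ² = 1.9297 + 0.1004 + 0.8855 = 2.9156 ≈ 2.916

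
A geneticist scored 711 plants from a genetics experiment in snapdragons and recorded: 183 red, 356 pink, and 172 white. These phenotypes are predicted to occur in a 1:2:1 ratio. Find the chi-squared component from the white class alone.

0.186

Total ratio parts = 4. Expected numbers out of 711:
  red: 711 × 1/4 = 177.75
  pink: 711 × 2/4 = 355.5
  white: 711 × 1/4 = 177.75
Contribution of white: (172 − 177.75)² / 177.75 = 0.1860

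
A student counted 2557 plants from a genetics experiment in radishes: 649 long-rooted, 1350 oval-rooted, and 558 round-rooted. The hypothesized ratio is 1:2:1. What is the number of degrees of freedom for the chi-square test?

A goodness-of-fit test with 3 phenotype classes has df = 3 − 1 = 2.

2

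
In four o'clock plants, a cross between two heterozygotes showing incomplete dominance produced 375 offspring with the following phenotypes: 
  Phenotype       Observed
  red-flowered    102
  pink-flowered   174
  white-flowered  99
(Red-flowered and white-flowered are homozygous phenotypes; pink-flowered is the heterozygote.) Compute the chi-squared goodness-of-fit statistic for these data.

With incomplete dominance, a heterozygote × heterozygote cross gives a 1:2:1 phenotypic ratio.
Total ratio parts = 4. Expected numbers out of 375:
  red-flowered: 375 × 1/4 = 93.75
  pink-flowered: 375 × 2/4 = 187.5
  white-flowered: 375 × 1/4 = 93.75
χ² = Σ (O − E)² / E
  red-flowered: (102 − 93.75)² / 93.75 = 0.7260
  pink-flowered: (174 − 187.5)² / 187.5 = 0.9720
  white-flowered: (99 − 93.75)² / 93.75 = 0.2940
χ² = 0.7260 + 0.9720 + 0.2940 = 1.992

1.992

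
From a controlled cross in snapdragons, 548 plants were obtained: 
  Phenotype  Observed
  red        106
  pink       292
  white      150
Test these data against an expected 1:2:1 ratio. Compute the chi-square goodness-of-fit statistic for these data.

9.431

Total ratio parts = 4. Expected numbers out of 548:
  red: 548 × 1/4 = 137
  pink: 548 × 2/4 = 274
  white: 548 × 1/4 = 137
χ² = Σ (O − E)² / E
  red: (106 − 137)² / 137 = 7.0146
  pink: (292 − 274)² / 274 = 1.1825
  white: (150 − 137)² / 137 = 1.2336
χ² = 7.0146 + 1.1825 + 1.2336 = 9.4307 ≈ 9.431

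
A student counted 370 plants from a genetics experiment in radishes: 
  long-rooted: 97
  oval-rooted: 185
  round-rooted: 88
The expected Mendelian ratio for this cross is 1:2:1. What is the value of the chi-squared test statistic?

0.438

Expected counts for N = 370 under a 1:2:1 ratio (total parts = 4):
  long-rooted: 370 × 1/4 = 92.5
  oval-rooted: 370 × 2/4 = 185
  round-rooted: 370 × 1/4 = 92.5
χ² = Σ (O − E)² / E
  long-rooted: (97 − 92.5)² / 92.5 = 0.2189
  oval-rooted: (185 − 185)² / 185 = 0.0000
  round-rooted: (88 − 92.5)² / 92.5 = 0.2189
χ² = 0.2189 + 0.0000 + 0.2189 = 0.4378 ≈ 0.438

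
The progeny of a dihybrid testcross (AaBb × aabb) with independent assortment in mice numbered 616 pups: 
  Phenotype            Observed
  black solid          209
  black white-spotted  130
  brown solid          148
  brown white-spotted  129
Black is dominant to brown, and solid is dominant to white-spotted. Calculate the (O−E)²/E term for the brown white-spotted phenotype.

4.058

A dihybrid testcross with independent assortment gives a 1:1:1:1 ratio.
Total ratio parts = 4. Expected numbers out of 616:
  black solid: 616 × 1/4 = 154
  black white-spotted: 616 × 1/4 = 154
  brown solid: 616 × 1/4 = 154
  brown white-spotted: 616 × 1/4 = 154
Contribution of brown white-spotted: (129 − 154)² / 154 = 4.0584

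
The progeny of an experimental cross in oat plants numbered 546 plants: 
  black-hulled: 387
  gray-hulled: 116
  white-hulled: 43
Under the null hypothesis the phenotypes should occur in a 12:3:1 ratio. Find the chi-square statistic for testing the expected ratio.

5.358

Under the 12:3:1 hypothesis (Σ ratio = 16, N = 546):
  black-hulled: 546 × 12/16 = 409.5
  gray-hulled: 546 × 3/16 = 102.375
  white-hulled: 546 × 1/16 = 34.125
χ² = Σ (O − E)² / E
  black-hulled: (387 − 409.5)² / 409.5 = 1.2363
  gray-hulled: (116 − 102.375)² / 102.375 = 1.8133
  white-hulled: (43 − 34.125)² / 34.125 = 2.3082
χ² = 1.2363 + 1.8133 + 2.3082 = 5.3578 ≈ 5.358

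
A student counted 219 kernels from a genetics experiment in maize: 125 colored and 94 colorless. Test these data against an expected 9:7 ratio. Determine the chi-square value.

The 9:7 ratio has 16 parts, so with N = 219 the expected counts are:
  colored: 219 × 9/16 = 123.1875
  colorless: 219 × 7/16 = 95.8125
χ² = Σ (O − E)² / E
  colored: (125 − 123.1875)² / 123.1875 = 0.0267
  colorless: (94 − 95.8125)² / 95.8125 = 0.0343
χ² = 0.0267 + 0.0343 = 0.061

0.061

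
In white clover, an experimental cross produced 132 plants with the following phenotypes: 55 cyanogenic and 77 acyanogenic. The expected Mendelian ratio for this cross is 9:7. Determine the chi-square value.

11.407

Under the 9:7 hypothesis (Σ ratio = 16, N = 132):
  cyanogenic: 132 × 9/16 = 74.25
  acyanogenic: 132 × 7/16 = 57.75
χ² = Σ (O − E)² / E
  cyanogenic: (55 − 74.25)² / 74.25 = 4.9907
  acyanogenic: (77 − 57.75)² / 57.75 = 6.4167
χ² = 4.9907 + 6.4167 = 11.4074 ≈ 11.407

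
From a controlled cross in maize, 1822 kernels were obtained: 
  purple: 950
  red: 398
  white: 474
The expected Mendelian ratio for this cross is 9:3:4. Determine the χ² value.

Total ratio parts = 16. Expected numbers out of 1822:
  purple: 1822 × 9/16 = 1024.875
  red: 1822 × 3/16 = 341.625
  white: 1822 × 4/16 = 455.5
χ² = Σ (O − E)² / E
  purple: (950 − 1024.875)² / 1024.875 = 5.4702
  red: (398 − 341.625)² / 341.625 = 9.3030
  white: (474 − 455.5)² / 455.5 = 0.7514
χ² = 5.4702 + 9.3030 + 0.7514 = 15.5246 ≈ 15.525

15.525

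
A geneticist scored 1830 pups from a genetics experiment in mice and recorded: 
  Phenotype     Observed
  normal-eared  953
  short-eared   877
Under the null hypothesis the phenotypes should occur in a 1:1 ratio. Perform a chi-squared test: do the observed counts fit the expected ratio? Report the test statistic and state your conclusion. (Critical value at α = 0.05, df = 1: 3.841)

Under the 1:1 hypothesis (Σ ratio = 2, N = 1830):
  normal-eared: 1830 × 1/2 = 915
  short-eared: 1830 × 1/2 = 915
χ² = Σ (O − E)² / E
  normal-eared: (953 − 915)² / 915 = 1.5781
  short-eared: (877 − 915)² / 915 = 1.5781
χ² = 1.5781 + 1.5781 = 3.1562 ≈ 3.156
Degrees of freedom = 2 − 1 = 1; critical value at α = 0.05 is 3.841.
Since 3.156 < 3.841, we fail to reject the null hypothesis — the data are consistent with the 1:1 ratio.

3.156; consistent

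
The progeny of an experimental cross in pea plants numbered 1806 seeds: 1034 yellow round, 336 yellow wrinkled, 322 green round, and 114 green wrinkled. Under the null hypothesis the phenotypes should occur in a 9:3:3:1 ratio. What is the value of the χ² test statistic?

1.171

Total ratio parts = 16. Expected numbers out of 1806:
  yellow round: 1806 × 9/16 = 1015.875
  yellow wrinkled: 1806 × 3/16 = 338.625
  green round: 1806 × 3/16 = 338.625
  green wrinkled: 1806 × 1/16 = 112.875
χ² = Σ (O − E)² / E
  yellow round: (1034 − 1015.875)² / 1015.875 = 0.3234
  yellow wrinkled: (336 − 338.625)² / 338.625 = 0.0203
  green round: (322 − 338.625)² / 338.625 = 0.8162
  green wrinkled: (114 − 112.875)² / 112.875 = 0.0112
χ² = 0.3234 + 0.0203 + 0.8162 + 0.0112 = 1.1711 ≈ 1.171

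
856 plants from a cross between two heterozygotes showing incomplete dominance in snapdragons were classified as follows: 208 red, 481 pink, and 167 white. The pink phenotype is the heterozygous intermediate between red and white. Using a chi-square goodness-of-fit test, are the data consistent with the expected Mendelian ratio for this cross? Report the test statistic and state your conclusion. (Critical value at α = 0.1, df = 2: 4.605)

With incomplete dominance, a heterozygote × heterozygote cross gives a 1:2:1 phenotypic ratio.
Under the 1:2:1 hypothesis (Σ ratio = 4, N = 856):
  red: 856 × 1/4 = 214
  pink: 856 × 2/4 = 428
  white: 856 × 1/4 = 214
χ² = Σ (O − E)² / E
  red: (208 − 214)² / 214 = 0.1682
  pink: (481 − 428)² / 428 = 6.5631
  white: (167 − 214)² / 214 = 10.3224
χ² = 0.1682 + 6.5631 + 10.3224 = 17.0537 ≈ 17.054
Degrees of freedom = 3 − 1 = 2; critical value at α = 0.1 is 4.605.
Since 17.054 > 4.605, we reject the null hypothesis — the data do not fit the 1:2:1 ratio.

17.054; not consistent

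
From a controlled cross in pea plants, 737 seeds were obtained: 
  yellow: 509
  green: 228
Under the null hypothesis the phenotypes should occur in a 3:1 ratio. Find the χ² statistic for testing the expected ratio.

13.851

Under the 3:1 hypothesis (Σ ratio = 4, N = 737):
  yellow: 737 × 3/4 = 552.75
  green: 737 × 1/4 = 184.25
χ² = Σ (O − E)² / E
  yellow: (509 − 552.75)² / 552.75 = 3.4628
  green: (228 − 184.25)² / 184.25 = 10.3884
χ² = 3.4628 + 10.3884 = 13.8512 ≈ 13.851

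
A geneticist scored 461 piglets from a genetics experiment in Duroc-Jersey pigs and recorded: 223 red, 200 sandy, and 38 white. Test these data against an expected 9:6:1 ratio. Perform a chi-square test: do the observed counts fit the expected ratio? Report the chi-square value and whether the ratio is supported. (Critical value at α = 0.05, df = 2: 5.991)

Total ratio parts = 16. Expected numbers out of 461:
  red: 461 × 9/16 = 259.3125
  sandy: 461 × 6/16 = 172.875
  white: 461 × 1/16 = 28.8125
χ² = Σ (O − E)² / E
  red: (223 − 259.3125)² / 259.3125 = 5.0850
  sandy: (200 − 172.875)² / 172.875 = 4.2561
  white: (38 − 28.8125)² / 28.8125 = 2.9296
χ² = 5.0850 + 4.2561 + 2.9296 = 12.2707 ≈ 12.271
Degrees of freedom = 3 − 1 = 2; critical value at α = 0.05 is 5.991.
Since 12.271 > 5.991, we reject the null hypothesis — the data do not fit the 9:6:1 ratio.

12.271; not consistent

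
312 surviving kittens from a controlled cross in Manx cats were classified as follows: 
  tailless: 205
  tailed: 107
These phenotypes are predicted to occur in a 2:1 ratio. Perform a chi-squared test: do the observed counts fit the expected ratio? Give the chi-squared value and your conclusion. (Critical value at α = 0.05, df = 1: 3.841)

Expected counts for N = 312 under a 2:1 ratio (total parts = 3):
  tailless: 312 × 2/3 = 208
  tailed: 312 × 1/3 = 104
χ² = Σ (O − E)² / E
  tailless: (205 − 208)² / 208 = 0.0433
  tailed: (107 − 104)² / 104 = 0.0865
χ² = 0.0433 + 0.0865 = 0.1298 ≈ 0.130
Degrees of freedom = 2 − 1 = 1; critical value at α = 0.05 is 3.841.
Since 0.130 < 3.841, we fail to reject the null hypothesis — the data are consistent with the 2:1 ratio.

0.130; consistent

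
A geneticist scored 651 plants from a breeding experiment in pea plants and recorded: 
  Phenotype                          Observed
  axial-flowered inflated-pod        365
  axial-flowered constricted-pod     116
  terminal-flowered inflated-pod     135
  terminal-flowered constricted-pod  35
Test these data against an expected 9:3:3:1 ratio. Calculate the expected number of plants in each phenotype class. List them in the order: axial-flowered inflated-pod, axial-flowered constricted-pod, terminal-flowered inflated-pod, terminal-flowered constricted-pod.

Under the 9:3:3:1 hypothesis (Σ ratio = 16, N = 651):
  axial-flowered inflated-pod: 651 × 9/16 = 366.1875
  axial-flowered constricted-pod: 651 × 3/16 = 122.0625
  terminal-flowered inflated-pod: 651 × 3/16 = 122.0625
  terminal-flowered constricted-pod: 651 × 1/16 = 40.6875

366.1875, 122.0625, 122.0625, 40.6875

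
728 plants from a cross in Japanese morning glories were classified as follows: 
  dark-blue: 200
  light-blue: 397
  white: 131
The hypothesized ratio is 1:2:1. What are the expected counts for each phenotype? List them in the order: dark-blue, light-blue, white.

182, 364, 182

Under the 1:2:1 hypothesis (Σ ratio = 4, N = 728):
  dark-blue: 728 × 1/4 = 182
  light-blue: 728 × 2/4 = 364
  white: 728 × 1/4 = 182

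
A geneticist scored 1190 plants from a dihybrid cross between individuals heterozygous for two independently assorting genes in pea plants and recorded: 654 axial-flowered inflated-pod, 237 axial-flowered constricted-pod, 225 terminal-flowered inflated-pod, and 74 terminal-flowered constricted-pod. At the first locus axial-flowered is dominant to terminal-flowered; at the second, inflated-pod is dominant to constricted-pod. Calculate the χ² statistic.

A dihybrid F₂ with independent assortment and complete dominance at both loci gives a 9:3:3:1 phenotypic ratio.
Expected counts for N = 1190 under a 9:3:3:1 ratio (total parts = 16):
  axial-flowered inflated-pod: 1190 × 9/16 = 669.375
  axial-flowered constricted-pod: 1190 × 3/16 = 223.125
  terminal-flowered inflated-pod: 1190 × 3/16 = 223.125
  terminal-flowered constricted-pod: 1190 × 1/16 = 74.375
χ² = Σ (O − E)² / E
  axial-flowered inflated-pod: (654 − 669.375)² / 669.375 = 0.3532
  axial-flowered constricted-pod: (237 − 223.125)² / 223.125 = 0.8628
  terminal-flowered inflated-pod: (225 − 223.125)² / 223.125 = 0.0158
  terminal-flowered constricted-pod: (74 − 74.375)² / 74.375 = 0.0019
χ² = 0.3532 + 0.8628 + 0.0158 + 0.0019 = 1.2337 ≈ 1.234

1.234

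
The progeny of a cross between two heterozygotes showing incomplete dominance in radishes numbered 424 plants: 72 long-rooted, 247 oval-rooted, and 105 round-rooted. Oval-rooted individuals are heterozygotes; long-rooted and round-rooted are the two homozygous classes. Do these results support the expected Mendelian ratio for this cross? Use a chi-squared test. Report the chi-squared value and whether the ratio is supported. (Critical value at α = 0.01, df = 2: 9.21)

16.693; not consistent

With incomplete dominance, a heterozygote × heterozygote cross gives a 1:2:1 phenotypic ratio.
Expected counts for N = 424 under a 1:2:1 ratio (total parts = 4):
  long-rooted: 424 × 1/4 = 106
  oval-rooted: 424 × 2/4 = 212
  round-rooted: 424 × 1/4 = 106
χ² = Σ (O − E)² / E
  long-rooted: (72 − 106)² / 106 = 10.9057
  oval-rooted: (247 − 212)² / 212 = 5.7783
  round-rooted: (105 − 106)² / 106 = 0.0094
χ² = 10.9057 + 5.7783 + 0.0094 = 16.6934 ≈ 16.693
Degrees of freedom = 3 − 1 = 2; critical value at α = 0.01 is 9.21.
Since 16.693 > 9.21, we reject the null hypothesis — the data do not fit the 1:2:1 ratio.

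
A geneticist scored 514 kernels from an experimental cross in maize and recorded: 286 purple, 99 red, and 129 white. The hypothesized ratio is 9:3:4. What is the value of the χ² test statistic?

0.107

Under the 9:3:4 hypothesis (Σ ratio = 16, N = 514):
  purple: 514 × 9/16 = 289.125
  red: 514 × 3/16 = 96.375
  white: 514 × 4/16 = 128.5
χ² = Σ (O − E)² / E
  purple: (286 − 289.125)² / 289.125 = 0.0338
  red: (99 − 96.375)² / 96.375 = 0.0715
  white: (129 − 128.5)² / 128.5 = 0.0019
χ² = 0.0338 + 0.0715 + 0.0019 = 0.1072 ≈ 0.107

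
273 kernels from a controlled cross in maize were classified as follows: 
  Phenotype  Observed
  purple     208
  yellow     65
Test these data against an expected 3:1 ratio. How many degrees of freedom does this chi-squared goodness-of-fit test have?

1

A goodness-of-fit test with 2 phenotype classes has df = 2 − 1 = 1.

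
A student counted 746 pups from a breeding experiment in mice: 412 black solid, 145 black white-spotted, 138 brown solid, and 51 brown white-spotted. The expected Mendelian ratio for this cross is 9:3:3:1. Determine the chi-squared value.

0.762

The 9:3:3:1 ratio has 16 parts, so with N = 746 the expected counts are:
  black solid: 746 × 9/16 = 419.625
  black white-spotted: 746 × 3/16 = 139.875
  brown solid: 746 × 3/16 = 139.875
  brown white-spotted: 746 × 1/16 = 46.625
χ² = Σ (O − E)² / E
  black solid: (412 − 419.625)² / 419.625 = 0.1386
  black white-spotted: (145 − 139.875)² / 139.875 = 0.1878
  brown solid: (138 − 139.875)² / 139.875 = 0.0251
  brown white-spotted: (51 − 46.625)² / 46.625 = 0.4105
χ² = 0.1386 + 0.1878 + 0.0251 + 0.4105 = 0.762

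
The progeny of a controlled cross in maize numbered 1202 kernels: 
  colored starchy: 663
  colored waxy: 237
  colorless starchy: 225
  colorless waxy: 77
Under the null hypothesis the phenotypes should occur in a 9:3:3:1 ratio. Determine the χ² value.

Under the 9:3:3:1 hypothesis (Σ ratio = 16, N = 1202):
  colored starchy: 1202 × 9/16 = 676.125
  colored waxy: 1202 × 3/16 = 225.375
  colorless starchy: 1202 × 3/16 = 225.375
  colorless waxy: 1202 × 1/16 = 75.125
χ² = Σ (O − E)² / E
  colored starchy: (663 − 676.125)² / 676.125 = 0.2548
  colored waxy: (237 − 225.375)² / 225.375 = 0.5996
  colorless starchy: (225 − 225.375)² / 225.375 = 0.0006
  colorless waxy: (77 − 75.125)² / 75.125 = 0.0468
χ² = 0.2548 + 0.5996 + 0.0006 + 0.0468 = 0.9018 ≈ 0.902

0.902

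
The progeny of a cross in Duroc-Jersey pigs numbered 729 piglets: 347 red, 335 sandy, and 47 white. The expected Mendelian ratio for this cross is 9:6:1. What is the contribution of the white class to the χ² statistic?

Expected counts for N = 729 under a 9:6:1 ratio (total parts = 16):
  red: 729 × 9/16 = 410.0625
  sandy: 729 × 6/16 = 273.375
  white: 729 × 1/16 = 45.5625
Contribution of white: (47 − 45.5625)² / 45.5625 = 0.0454

0.045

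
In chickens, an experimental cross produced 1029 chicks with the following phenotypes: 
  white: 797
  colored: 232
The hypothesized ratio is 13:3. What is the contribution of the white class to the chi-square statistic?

1.825

The 13:3 ratio has 16 parts, so with N = 1029 the expected counts are:
  white: 1029 × 13/16 = 836.0625
  colored: 1029 × 3/16 = 192.9375
Contribution of white: (797 − 836.0625)² / 836.0625 = 1.8251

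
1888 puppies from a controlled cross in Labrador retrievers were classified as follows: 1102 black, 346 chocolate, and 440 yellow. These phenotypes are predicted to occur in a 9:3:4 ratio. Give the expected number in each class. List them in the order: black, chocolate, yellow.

Expected counts for N = 1888 under a 9:3:4 ratio (total parts = 16):
  black: 1888 × 9/16 = 1062
  chocolate: 1888 × 3/16 = 354
  yellow: 1888 × 4/16 = 472

1062, 354, 472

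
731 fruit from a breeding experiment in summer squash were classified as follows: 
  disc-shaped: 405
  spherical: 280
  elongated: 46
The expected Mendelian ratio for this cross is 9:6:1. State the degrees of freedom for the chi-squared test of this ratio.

2

A goodness-of-fit test with 3 phenotype classes has df = 3 − 1 = 2.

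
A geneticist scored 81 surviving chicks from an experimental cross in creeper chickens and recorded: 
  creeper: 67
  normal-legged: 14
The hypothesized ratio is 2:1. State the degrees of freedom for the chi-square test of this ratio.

1

A goodness-of-fit test with 2 phenotype classes has df = 2 − 1 = 1.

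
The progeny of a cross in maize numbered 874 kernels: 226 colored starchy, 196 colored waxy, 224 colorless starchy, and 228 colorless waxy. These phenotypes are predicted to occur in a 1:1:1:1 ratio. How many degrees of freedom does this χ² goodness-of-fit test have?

3

A goodness-of-fit test with 4 phenotype classes has df = 4 − 1 = 3.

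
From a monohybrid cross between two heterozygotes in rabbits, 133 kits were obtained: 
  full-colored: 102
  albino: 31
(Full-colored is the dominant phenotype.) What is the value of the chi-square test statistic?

0.203

For a monohybrid cross between heterozygotes with complete dominance, the expected phenotypic ratio is 3:1.
Under the 3:1 hypothesis (Σ ratio = 4, N = 133):
  full-colored: 133 × 3/4 = 99.75
  albino: 133 × 1/4 = 33.25
χ² = Σ (O − E)² / E
  full-colored: (102 − 99.75)² / 99.75 = 0.0508
  albino: (31 − 33.25)² / 33.25 = 0.1523
χ² = 0.0508 + 0.1523 = 0.2031 ≈ 0.203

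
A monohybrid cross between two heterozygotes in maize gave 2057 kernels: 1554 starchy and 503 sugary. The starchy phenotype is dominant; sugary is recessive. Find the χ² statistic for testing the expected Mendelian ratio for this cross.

For a monohybrid cross between heterozygotes with complete dominance, the expected phenotypic ratio is 3:1.
The 3:1 ratio has 4 parts, so with N = 2057 the expected counts are:
  starchy: 2057 × 3/4 = 1542.75
  sugary: 2057 × 1/4 = 514.25
χ² = Σ (O − E)² / E
  starchy: (1554 − 1542.75)² / 1542.75 = 0.0820
  sugary: (503 − 514.25)² / 514.25 = 0.2461
χ² = 0.0820 + 0.2461 = 0.3281 ≈ 0.328

0.328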